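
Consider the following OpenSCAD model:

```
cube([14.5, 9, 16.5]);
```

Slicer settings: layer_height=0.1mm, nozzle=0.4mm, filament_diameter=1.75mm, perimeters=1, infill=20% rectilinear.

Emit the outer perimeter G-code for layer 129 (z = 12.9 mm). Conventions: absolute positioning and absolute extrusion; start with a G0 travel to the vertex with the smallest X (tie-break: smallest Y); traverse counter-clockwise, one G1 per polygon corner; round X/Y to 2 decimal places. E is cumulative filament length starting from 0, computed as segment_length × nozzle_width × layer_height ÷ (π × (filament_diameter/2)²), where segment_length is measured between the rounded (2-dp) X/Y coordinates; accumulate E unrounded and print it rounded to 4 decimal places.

At z = 12.9 mm: the 14.5×9 cube contributes its full rectangle. The outline is a single polygon with 4 vertices. Extrusion per mm of travel: 0.4 × 0.1 / (π × 0.875²) = 0.016630. Accumulating E over each segment gives final E = 0.7816.

G0 X0.00 Y0.00 Z12.90
G1 X14.50 Y0.00 E0.2411
G1 X14.50 Y9.00 E0.3908
G1 X0.00 Y9.00 E0.6319
G1 X0.00 Y0.00 E0.7816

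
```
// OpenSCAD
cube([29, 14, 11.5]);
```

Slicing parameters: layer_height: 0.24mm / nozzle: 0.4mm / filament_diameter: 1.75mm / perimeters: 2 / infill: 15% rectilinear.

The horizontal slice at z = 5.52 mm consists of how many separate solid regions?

1

At z = 5.52 mm: the cube (footprint 29×14) is included at this height. The result has 1 disconnected region.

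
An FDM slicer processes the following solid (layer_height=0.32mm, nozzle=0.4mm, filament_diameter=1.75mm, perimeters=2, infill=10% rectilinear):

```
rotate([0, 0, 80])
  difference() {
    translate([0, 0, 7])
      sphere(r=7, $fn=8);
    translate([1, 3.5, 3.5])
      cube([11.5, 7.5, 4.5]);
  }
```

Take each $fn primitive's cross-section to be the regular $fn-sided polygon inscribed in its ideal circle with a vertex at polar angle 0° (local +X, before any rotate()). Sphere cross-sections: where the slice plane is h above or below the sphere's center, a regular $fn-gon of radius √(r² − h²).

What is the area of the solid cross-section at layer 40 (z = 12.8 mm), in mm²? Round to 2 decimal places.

At z = 12.8 mm: the sphere: section is a regular 8-gon, circumradius = √(r²−h²) = √(7²−5.8²) = 3.919 (area = (8/2)·3.919²·sin(360°/8) = 43.44 mm²); the cube at (1, 3.5) is absent (z outside [3.5, 8]); Taking the first minus the rest: none of the subtracted shapes is present at this height, so the r=7 sphere is unchanged — area = 43.44 mm²; (whole slice rotated 80° about Z — lengths, areas and connectivity unchanged). Overall, the cross-section is a single solid region. Net area = 43.44 mm².

43.44 mm²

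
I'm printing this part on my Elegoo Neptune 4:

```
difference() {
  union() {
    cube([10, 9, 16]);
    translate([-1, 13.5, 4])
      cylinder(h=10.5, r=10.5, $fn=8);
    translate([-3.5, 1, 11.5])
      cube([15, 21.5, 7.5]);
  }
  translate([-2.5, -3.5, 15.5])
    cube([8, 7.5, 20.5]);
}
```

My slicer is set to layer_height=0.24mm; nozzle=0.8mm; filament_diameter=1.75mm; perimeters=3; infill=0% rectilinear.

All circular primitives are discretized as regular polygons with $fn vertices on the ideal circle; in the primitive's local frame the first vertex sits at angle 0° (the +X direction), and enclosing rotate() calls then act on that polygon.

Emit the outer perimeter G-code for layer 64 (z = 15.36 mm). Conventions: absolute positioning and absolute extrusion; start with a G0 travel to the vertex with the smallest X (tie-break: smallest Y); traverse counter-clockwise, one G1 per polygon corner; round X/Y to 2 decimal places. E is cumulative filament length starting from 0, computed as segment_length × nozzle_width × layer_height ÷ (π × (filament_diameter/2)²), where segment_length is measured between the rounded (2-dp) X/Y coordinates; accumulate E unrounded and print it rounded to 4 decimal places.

G0 X-3.50 Y1.00 Z15.36
G1 X0.00 Y1.00 E0.2794
G1 X0.00 Y0.00 E0.3592
G1 X10.00 Y0.00 E1.1575
G1 X10.00 Y1.00 E1.2373
G1 X11.50 Y1.00 E1.3570
G1 X11.50 Y22.50 E3.0732
G1 X-3.50 Y22.50 E4.2706
G1 X-3.50 Y1.00 E5.9868

At z = 15.36 mm: the cube is present — its section is the full 10×9 rectangle; the cylinder at (-1, 13.5) is absent (z outside [4, 14.5]); the cube at (-3.5, 1) (footprint 15×21.5) is included at this height; Taking the union: the regions partially overlap (shared area 80.00 mm²), so overlapping operands fuse into one piece — 1 connected region; the cube at (-2.5, -3.5) is not intersected at this z (z outside [15.5, 36]); After the difference (first − rest): none of the subtracted shapes is present at this height, so that combined region is unchanged — 1 connected region. The outline is a single polygon with 8 vertices. Extrusion per mm of travel: 0.8 × 0.24 / (π × 0.875²) = 0.079824. Accumulating E over each segment gives final E = 5.9868.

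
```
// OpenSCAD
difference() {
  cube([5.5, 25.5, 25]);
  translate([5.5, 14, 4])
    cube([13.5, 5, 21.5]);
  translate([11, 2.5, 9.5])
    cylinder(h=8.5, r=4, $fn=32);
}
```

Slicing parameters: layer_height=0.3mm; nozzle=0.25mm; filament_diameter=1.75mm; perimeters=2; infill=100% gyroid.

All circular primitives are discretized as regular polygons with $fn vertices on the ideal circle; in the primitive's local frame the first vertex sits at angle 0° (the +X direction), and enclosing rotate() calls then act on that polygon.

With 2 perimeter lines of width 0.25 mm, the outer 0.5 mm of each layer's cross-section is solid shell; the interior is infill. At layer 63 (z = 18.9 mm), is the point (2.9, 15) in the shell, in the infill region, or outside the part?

At z = 18.9 mm: the cube is present — its section is the full 5.5×25.5 rectangle; the cube at (5.5, 14) (footprint 13.5×5) is included at this height; the cylinder at (11, 2.5) is not intersected at this z (z outside [9.5, 18]); After the difference (first − rest): starting from the 5.5×25.5 cube, the 13.5×5 cube at (5.5, 14) misses the remaining region (no effect) — 1 connected region. Overall, the cross-section is a single solid region. The nearest boundary edge runs (5.50, 19.00)→(5.50, 14.00); distance from the point to it = 2.60 mm. The point is inside the cross-section and 2.60 mm from the nearest boundary — more than the 0.5 mm shell width (2 × 0.25), so it's in the infill interior.

infill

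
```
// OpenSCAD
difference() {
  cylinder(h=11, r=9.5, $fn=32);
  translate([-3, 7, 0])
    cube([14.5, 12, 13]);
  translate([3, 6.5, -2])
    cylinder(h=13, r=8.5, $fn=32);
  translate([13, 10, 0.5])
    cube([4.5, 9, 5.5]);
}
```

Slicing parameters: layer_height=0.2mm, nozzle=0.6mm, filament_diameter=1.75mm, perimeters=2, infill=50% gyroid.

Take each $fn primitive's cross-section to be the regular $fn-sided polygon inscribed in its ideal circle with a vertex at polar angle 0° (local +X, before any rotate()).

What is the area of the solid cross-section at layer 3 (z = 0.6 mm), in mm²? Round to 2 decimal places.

154.39 mm²

At z = 0.6 mm: the r=9.5 cylinder contributes a regular 32-gon of circumradius 9.5 (area = (32/2)·9.500²·sin(360°/32) = 281.71 mm²); the 14.5×12 cube at (-3, 7) contributes its full rectangle (area 174.00 mm²); the r=8.5 cylinder at (3, 6.5) contributes a regular 32-gon of circumradius 8.5 (area = (32/2)·8.500²·sin(360°/32) = 225.52 mm²); the 4.5×9 cube at (13, 10) contributes its full rectangle (area 40.50 mm²); Subtracting the remaining from the first: starting from the r=9.5 cylinder (281.71 mm²), the 14.5×12 cube at (-3, 7) partially overlaps it — only the 17.72 mm² overlap (of its 174.00 mm²) is removed, clipping the outline; the r=8.5 cylinder at (3, 6.5) partially overlaps it — only the 109.60 mm² overlap (of its 225.52 mm²) is removed, clipping the outline; the 4.5×9 cube at (13, 10) misses the remaining region (no effect) — area = 154.39 mm². Overall, the cross-section is a single solid region. Net area = 154.39 mm².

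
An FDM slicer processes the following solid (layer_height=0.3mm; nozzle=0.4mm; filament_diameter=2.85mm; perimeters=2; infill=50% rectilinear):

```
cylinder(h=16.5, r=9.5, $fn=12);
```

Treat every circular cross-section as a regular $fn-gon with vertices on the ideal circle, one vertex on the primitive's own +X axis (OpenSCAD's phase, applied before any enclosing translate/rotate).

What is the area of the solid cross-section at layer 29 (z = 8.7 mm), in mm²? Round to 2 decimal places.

At z = 8.7 mm: the cylinder: section is a regular 12-gon, circumradius r=9.5 (area = (12/2)·9.500²·sin(360°/12) = 270.75 mm²). Overall, the cross-section is a single solid region. Net area = 270.75 mm².

270.75 mm²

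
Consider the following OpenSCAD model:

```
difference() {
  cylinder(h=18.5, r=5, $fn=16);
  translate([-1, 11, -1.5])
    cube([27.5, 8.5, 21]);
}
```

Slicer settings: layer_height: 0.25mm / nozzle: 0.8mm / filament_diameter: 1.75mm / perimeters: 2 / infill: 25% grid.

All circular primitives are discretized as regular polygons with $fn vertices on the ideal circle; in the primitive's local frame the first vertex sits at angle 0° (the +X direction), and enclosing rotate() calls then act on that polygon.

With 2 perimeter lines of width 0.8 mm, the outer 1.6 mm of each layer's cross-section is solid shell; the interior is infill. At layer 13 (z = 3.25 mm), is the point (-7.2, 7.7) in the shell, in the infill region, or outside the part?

At z = 3.25 mm: the r=5 cylinder contributes a regular 16-gon of circumradius 5; the cube at (-1, 11) is present — its section is the full 27.5×8.5 rectangle; Taking the first minus the rest: starting from the r=5 cylinder, the 27.5×8.5 cube at (-1, 11) misses the remaining region (no effect) — 1 connected region. Overall, the cross-section is a single solid region. The nearest boundary edge runs (-4.62, 1.91)→(-3.54, 3.54); distance from the point to it = 5.55 mm. The point is not inside any of the regions above, so it lies outside the cross-section (5.55 mm from the nearest boundary).

outside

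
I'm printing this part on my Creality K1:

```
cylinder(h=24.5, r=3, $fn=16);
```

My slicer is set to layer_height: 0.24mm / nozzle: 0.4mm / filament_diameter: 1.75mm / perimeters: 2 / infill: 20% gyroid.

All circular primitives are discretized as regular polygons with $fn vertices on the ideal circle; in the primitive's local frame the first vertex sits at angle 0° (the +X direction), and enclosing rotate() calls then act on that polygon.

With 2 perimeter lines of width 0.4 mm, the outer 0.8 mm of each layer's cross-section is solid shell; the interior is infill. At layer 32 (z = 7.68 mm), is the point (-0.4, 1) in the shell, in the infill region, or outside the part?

At z = 7.68 mm: the r=3 cylinder contributes a regular 16-gon of circumradius 3. Overall, the cross-section is a single solid region. The nearest boundary edge runs (0.00, 3.00)→(-1.15, 2.77); distance from the point to it = 1.88 mm. The point is inside the cross-section and 1.88 mm from the nearest boundary — more than the 0.8 mm shell width (2 × 0.4), so it's in the infill interior.

infill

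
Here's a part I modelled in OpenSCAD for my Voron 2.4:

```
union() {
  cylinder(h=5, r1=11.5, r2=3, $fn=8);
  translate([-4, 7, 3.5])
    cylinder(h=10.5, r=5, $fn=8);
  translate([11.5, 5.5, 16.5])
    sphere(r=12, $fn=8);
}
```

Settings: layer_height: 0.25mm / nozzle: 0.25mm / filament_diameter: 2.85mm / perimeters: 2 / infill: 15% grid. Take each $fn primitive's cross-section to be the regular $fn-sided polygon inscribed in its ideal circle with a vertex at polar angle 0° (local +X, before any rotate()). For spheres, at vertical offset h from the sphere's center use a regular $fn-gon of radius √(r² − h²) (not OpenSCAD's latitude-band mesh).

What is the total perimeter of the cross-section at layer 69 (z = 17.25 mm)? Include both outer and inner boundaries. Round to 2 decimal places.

73.33 mm

At z = 17.25 mm: the cone is not intersected at this z (z outside [0, 5]); the cylinder at (-4, 7) is not intersected at this z (z outside [3.5, 14]); the sphere at (11.5, 5.5): section is a regular 8-gon, circumradius = √(r²−h²) = √(12²−0.75²) = 11.977 (perimeter = 2·8·11.977·sin(180°/8) = 73.33 mm); Combining (union): only the r=12 sphere at (11.5, 5.5) is present, so the union is just that shape — boundary = 73.33 mm. Overall, the cross-section is a single solid region. Total boundary length (outer) = 73.33 mm.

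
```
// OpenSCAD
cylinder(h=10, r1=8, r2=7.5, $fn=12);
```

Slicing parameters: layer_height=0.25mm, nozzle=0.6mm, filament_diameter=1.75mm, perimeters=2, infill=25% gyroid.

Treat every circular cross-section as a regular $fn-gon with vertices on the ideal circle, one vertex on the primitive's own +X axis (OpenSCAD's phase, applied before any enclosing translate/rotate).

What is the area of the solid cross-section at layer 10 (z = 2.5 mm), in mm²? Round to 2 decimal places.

At z = 2.5 mm: the cone (r1=8→r2=7.5) has section circumradius 7.875 here — a regular 12-gon (area = (12/2)·7.875²·sin(360°/12) = 186.05 mm²). Overall, the cross-section is a single solid region. Net area = 186.05 mm².

186.05 mm²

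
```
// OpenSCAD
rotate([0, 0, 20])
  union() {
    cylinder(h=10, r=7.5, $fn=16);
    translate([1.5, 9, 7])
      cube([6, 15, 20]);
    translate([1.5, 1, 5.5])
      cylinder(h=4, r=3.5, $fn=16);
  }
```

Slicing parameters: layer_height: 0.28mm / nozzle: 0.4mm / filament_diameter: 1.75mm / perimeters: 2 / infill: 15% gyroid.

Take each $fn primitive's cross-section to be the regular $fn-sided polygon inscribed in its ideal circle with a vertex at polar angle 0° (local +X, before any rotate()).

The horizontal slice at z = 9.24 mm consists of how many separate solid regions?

2

At z = 9.24 mm: the r=7.5 cylinder gives a regular 16-gon of circumradius 7.5 (constant along its height); the 6×15 cube at (1.5, 9) contributes its full rectangle; the cylinder at (1.5, 1): section is a regular 16-gon, circumradius r=3.5; Taking the union: the regions partially overlap (shared area 37.50 mm²), so overlapping operands fuse into one piece — 2 connected regions; (whole slice rotated 20° about Z — lengths, areas and connectivity unchanged). The result has 2 disconnected regions.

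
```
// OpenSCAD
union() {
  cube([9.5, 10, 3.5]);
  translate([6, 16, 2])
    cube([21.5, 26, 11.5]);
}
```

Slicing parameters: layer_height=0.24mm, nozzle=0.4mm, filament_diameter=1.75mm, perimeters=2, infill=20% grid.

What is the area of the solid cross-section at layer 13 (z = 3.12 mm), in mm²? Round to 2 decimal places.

654.00 mm²

At z = 3.12 mm: the cube (footprint 9.5×10) is included at this height (area 95.00 mm²); the 21.5×26 cube at (6, 16) contributes its full rectangle (area 559.00 mm²); Taking the union: the 2 present regions are separate (no shared area or edge), so areas and boundary lengths simply add and each stays a separate island — area = 654.00 mm². Overall, the cross-section has 2 separate islands. Net area = 654.00 mm².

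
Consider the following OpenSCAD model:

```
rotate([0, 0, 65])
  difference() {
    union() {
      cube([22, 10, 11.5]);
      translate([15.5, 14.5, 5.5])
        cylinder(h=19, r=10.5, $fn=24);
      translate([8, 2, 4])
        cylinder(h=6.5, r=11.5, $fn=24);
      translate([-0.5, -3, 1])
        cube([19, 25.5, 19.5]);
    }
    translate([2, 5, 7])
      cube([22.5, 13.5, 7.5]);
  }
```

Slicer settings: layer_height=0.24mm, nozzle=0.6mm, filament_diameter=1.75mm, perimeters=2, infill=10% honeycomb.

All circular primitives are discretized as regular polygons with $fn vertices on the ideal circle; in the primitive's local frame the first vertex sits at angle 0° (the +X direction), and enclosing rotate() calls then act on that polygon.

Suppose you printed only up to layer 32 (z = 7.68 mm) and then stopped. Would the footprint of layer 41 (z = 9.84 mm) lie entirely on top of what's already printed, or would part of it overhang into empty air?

entirely on top

Compare the two slices. At z = 7.68: the 22×10 cube contributes its full rectangle (area 220.00 mm²); the r=10.5 cylinder at (15.5, 14.5) gives a regular 24-gon of circumradius 10.5 (constant along its height) (area = (24/2)·10.500²·sin(360°/24) = 342.42 mm²); the cylinder at (8, 2): section is a regular 24-gon, circumradius r=11.5 (area = (24/2)·11.500²·sin(360°/24) = 410.75 mm²); the cube at (-0.5, -3) (footprint 19×25.5) is included at this height (area 484.50 mm²); Taking the union: the regions partially overlap — summed areas 1457.66 mm² minus the doubly-counted overlap 703.12 mm² gives 754.55 mm² — area = 754.55 mm²; the cube at (2, 5) is present — its section is the full 22.5×13.5 rectangle (area 303.75 mm²); Taking the first minus the rest: starting from that combined region (754.55 mm²), the 22.5×13.5 cube at (2, 5) partially overlaps it — only the 297.27 mm² overlap (of its 303.75 mm²) is removed, clipping the outline — area = 457.27 mm²; (rotated 65° about Z; rotation is an isometry so areas/perimeters/island counts are preserved). At z = 9.84: the cube is present — its section is the full 22×10 rectangle (area 220.00 mm²); the cylinder at (15.5, 14.5): section is a regular 24-gon, circumradius r=10.5 (area = (24/2)·10.500²·sin(360°/24) = 342.42 mm²); the r=11.5 cylinder at (8, 2) gives a regular 24-gon of circumradius 11.5 (constant along its height) (area = (24/2)·11.500²·sin(360°/24) = 410.75 mm²); the 19×25.5 cube at (-0.5, -3) contributes its full rectangle (area 484.50 mm²); Combining (union): the regions partially overlap — summed areas 1457.66 mm² minus the doubly-counted overlap 703.12 mm² gives 754.55 mm² — area = 754.55 mm²; the cube at (2, 5) is present — its section is the full 22.5×13.5 rectangle (area 303.75 mm²); Taking the first minus the rest: starting from the result so far (754.55 mm²), the 22.5×13.5 cube at (2, 5) partially overlaps it — only the 297.27 mm² overlap (of its 303.75 mm²) is removed, clipping the outline — area = 457.27 mm²; (rotated 65° about Z; rotation is an isometry so areas/perimeters/island counts are preserved). Checking containment: the cross-section at z = 9.84 is a subset of the cross-section at z = 7.68.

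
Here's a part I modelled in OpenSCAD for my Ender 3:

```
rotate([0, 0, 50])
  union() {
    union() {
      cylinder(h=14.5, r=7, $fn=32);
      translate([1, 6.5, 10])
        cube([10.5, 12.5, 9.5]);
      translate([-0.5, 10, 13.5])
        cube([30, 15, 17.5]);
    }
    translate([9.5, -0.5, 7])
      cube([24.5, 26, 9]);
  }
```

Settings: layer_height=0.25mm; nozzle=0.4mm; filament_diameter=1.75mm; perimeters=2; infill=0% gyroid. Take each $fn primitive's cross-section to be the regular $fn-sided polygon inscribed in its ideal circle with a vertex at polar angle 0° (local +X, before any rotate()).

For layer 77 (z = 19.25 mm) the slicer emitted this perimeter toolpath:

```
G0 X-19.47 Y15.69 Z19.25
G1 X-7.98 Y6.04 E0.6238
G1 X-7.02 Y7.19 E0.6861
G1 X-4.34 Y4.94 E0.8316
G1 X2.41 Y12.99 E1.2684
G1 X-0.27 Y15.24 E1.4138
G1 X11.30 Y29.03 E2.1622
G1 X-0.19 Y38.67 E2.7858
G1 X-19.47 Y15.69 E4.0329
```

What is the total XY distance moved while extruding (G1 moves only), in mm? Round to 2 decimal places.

97.00 mm

Sum the Euclidean lengths of each G1 segment: total = 97.00 mm.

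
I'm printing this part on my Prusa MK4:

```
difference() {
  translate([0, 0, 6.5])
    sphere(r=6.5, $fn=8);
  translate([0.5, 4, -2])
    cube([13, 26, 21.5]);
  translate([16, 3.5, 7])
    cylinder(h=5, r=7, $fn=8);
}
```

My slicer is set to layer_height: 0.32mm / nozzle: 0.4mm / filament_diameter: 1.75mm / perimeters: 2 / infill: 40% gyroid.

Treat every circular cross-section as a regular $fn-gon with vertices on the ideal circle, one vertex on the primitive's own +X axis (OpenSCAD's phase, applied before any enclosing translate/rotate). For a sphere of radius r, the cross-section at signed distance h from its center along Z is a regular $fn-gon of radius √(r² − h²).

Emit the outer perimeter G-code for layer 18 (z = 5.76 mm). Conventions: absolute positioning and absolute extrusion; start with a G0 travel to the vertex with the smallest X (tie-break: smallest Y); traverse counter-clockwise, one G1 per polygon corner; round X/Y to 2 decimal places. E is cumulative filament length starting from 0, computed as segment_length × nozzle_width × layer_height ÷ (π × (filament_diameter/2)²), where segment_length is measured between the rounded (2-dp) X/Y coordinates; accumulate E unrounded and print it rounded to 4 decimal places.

G0 X-6.46 Y0.00 Z5.76
G1 X-4.57 Y-4.57 E0.2632
G1 X0.00 Y-6.46 E0.5264
G1 X4.57 Y-4.57 E0.7895
G1 X6.46 Y0.00 E1.0527
G1 X4.80 Y4.00 E1.2832
G1 X0.50 Y4.00 E1.5120
G1 X0.50 Y6.25 E1.6317
G1 X0.00 Y6.46 E1.6606
G1 X-4.57 Y4.57 E1.9238
G1 X-6.46 Y0.00 E2.1869

At z = 5.76 mm: the r=6.5 sphere contributes a regular 8-gon of circumradius √(6.5²−0.74²) = 6.458; the 13×26 cube at (0.5, 4) contributes its full rectangle; the cylinder at (16, 3.5) does not reach this height (z outside [7, 12]); Taking the first minus the rest: starting from the r=6.5 sphere, the 13×26 cube at (0.5, 4) partially overlaps it — only the 5.79 mm² overlap (of its 338.00 mm²) is removed, clipping the outline — 1 connected region. The outline is a single polygon with 10 vertices. Extrusion per mm of travel: 0.4 × 0.32 / (π × 0.875²) = 0.053216. Accumulating E over each segment gives final E = 2.1869.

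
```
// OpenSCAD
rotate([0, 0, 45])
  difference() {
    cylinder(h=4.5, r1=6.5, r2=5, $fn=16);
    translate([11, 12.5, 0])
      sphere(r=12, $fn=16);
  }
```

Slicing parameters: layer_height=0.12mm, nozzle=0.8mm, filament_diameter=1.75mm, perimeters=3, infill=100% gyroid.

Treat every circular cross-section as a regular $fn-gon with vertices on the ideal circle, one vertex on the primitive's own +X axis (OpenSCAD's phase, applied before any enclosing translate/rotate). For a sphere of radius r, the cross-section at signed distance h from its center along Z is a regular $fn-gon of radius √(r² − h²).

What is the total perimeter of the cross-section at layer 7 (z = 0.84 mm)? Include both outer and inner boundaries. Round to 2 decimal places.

At z = 0.84 mm: the cone (r1=6.5→r2=5) has section circumradius 6.220 here — a regular 16-gon (perimeter = 2·16·6.220·sin(180°/16) = 38.83 mm); the r=12 sphere at (11, 12.5) slices to a regular 16-gon of circumradius 11.971 (√(r²−h²) with h=0.84 from center) (perimeter = 2·16·11.971·sin(180°/16) = 74.73 mm); Subtracting the remaining from the first: starting from the cone, the r=12 sphere at (11, 12.5) partially overlaps it — only the 5.52 mm² overlap (of its 438.69 mm²) is removed, clipping the outline — boundary = 38.57 mm; (rotated 45° about Z; rotation is an isometry so areas/perimeters/island counts are preserved). Overall, the cross-section is a single solid region. Total boundary length (outer) = 38.57 mm.

38.57 mm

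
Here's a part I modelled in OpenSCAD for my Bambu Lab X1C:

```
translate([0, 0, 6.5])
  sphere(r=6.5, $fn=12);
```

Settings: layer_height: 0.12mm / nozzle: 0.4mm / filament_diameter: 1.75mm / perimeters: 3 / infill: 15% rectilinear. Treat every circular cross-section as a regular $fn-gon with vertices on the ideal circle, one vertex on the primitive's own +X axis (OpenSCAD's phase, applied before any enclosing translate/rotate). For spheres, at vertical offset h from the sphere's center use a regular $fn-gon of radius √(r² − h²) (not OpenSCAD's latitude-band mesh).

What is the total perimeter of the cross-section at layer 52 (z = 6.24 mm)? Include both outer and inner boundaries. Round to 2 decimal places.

At z = 6.24 mm: the sphere: section is a regular 12-gon, circumradius = √(r²−h²) = √(6.5²−0.26²) = 6.495 (perimeter = 2·12·6.495·sin(180°/12) = 40.34 mm). Overall, the cross-section is a single solid region. Total boundary length (outer) = 40.34 mm.

40.34 mm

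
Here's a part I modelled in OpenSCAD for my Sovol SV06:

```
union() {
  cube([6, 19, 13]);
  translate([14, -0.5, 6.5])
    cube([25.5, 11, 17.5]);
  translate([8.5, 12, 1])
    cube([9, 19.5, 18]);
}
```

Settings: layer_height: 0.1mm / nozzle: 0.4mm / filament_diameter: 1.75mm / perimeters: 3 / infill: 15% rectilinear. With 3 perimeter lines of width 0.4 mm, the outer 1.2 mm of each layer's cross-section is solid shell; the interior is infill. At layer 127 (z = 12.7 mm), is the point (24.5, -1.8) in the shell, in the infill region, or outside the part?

At z = 12.7 mm: the 6×19 cube contributes its full rectangle; the cube at (14, -0.5) is present — its section is the full 25.5×11 rectangle; the cube at (8.5, 12) is present — its section is the full 9×19.5 rectangle; Merging all regions: the 3 present regions are separate (no shared area or edge), so areas and boundary lengths simply add and each stays a separate island — 3 connected regions. Overall, the cross-section has 3 separate islands. The nearest boundary edge runs (39.50, -0.50)→(14.00, -0.50); distance from the point to it = 1.30 mm. The point is not inside any of the regions above, so it lies outside the cross-section (1.30 mm from the nearest boundary).

outside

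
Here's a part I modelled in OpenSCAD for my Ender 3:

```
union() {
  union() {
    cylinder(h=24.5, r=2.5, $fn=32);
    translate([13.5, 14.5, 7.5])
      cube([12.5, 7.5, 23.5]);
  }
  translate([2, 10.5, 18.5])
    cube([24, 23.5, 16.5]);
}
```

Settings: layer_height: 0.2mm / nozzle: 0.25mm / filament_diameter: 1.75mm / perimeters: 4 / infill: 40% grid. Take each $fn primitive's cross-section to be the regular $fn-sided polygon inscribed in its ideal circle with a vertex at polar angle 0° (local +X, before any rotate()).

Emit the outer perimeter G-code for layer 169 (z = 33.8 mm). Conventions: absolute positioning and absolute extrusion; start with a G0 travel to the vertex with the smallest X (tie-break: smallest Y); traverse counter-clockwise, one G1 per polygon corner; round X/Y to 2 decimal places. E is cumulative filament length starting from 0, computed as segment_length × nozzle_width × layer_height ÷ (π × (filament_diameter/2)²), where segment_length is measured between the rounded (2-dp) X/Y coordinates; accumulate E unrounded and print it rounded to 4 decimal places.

G0 X2.00 Y10.50 Z33.80
G1 X26.00 Y10.50 E0.4989
G1 X26.00 Y34.00 E0.9874
G1 X2.00 Y34.00 E1.4863
G1 X2.00 Y10.50 E1.9748

At z = 33.8 mm: the cylinder does not reach this height (z outside [0, 24.5]); the cube at (13.5, 14.5) is absent (z outside [7.5, 31]); Combining (union): nothing is present at this height; the cube at (2, 10.5) is present — its section is the full 24×23.5 rectangle; Combining (union): only the 24×23.5 cube at (2, 10.5) is present, so the union is just that shape — 1 connected region. The outline is a single polygon with 4 vertices. Extrusion per mm of travel: 0.25 × 0.2 / (π × 0.875²) = 0.020788. Accumulating E over each segment gives final E = 1.9748.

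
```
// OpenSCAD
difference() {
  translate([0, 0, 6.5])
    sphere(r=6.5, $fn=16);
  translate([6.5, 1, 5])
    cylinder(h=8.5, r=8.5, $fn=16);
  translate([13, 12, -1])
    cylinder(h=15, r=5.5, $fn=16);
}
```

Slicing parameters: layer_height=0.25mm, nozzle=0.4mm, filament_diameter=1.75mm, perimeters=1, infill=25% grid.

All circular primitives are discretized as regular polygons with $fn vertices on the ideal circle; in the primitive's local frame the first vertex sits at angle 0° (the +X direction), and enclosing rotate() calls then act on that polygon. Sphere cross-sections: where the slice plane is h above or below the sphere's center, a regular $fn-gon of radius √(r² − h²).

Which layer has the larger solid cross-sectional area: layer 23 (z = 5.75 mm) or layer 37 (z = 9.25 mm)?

Layer 23 (z = 5.75): the sphere: section is a regular 16-gon, circumradius = √(r²−h²) = √(6.5²−0.75²) = 6.457 (area = (16/2)·6.457²·sin(360°/16) = 127.62 mm²); the r=8.5 cylinder at (6.5, 1) contributes a regular 16-gon of circumradius 8.5 (area = (16/2)·8.500²·sin(360°/16) = 221.19 mm²); the r=5.5 cylinder at (13, 12) contributes a regular 16-gon of circumradius 5.5 (area = (16/2)·5.500²·sin(360°/16) = 92.61 mm²); Taking the first minus the rest: starting from the r=6.5 sphere (127.62 mm²), the r=8.5 cylinder at (6.5, 1) partially overlaps it — only the 75.54 mm² overlap (of its 221.19 mm²) is removed, clipping the outline; the r=5.5 cylinder at (13, 12) misses the remaining region (no effect) — area = 52.09 mm². So its area = 52.09 mm². Layer 37 (z = 9.25): the r=6.5 sphere slices to a regular 16-gon of circumradius 5.890 (√(r²−h²) with h=2.75 from center) (area = (16/2)·5.890²·sin(360°/16) = 106.19 mm²); the r=8.5 cylinder at (6.5, 1) gives a regular 16-gon of circumradius 8.5 (constant along its height) (area = (16/2)·8.500²·sin(360°/16) = 221.19 mm²); the cylinder at (13, 12): section is a regular 16-gon, circumradius r=5.5 (area = (16/2)·5.500²·sin(360°/16) = 92.61 mm²); Subtracting the remaining from the first: starting from the r=6.5 sphere (106.19 mm²), the r=8.5 cylinder at (6.5, 1) partially overlaps it — only the 65.75 mm² overlap (of its 221.19 mm²) is removed, clipping the outline; the r=5.5 cylinder at (13, 12) misses the remaining region (no effect) — area = 40.45 mm². So its area = 40.45 mm². Layer 23 is larger (52.09 vs 40.45 mm²).

layer 23 (z = 5.75 mm)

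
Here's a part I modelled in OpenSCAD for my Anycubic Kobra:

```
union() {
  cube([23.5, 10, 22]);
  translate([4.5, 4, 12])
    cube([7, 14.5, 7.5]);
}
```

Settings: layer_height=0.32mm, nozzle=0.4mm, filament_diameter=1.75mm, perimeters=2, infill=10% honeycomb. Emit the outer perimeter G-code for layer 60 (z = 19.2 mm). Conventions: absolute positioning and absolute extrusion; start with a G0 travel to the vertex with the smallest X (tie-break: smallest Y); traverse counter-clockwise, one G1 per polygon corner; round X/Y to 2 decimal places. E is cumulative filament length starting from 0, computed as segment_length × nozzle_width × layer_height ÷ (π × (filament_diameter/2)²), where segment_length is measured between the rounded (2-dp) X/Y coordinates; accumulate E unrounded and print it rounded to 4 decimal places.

G0 X0.00 Y0.00 Z19.20
G1 X23.50 Y0.00 E1.2506
G1 X23.50 Y10.00 E1.7827
G1 X11.50 Y10.00 E2.4213
G1 X11.50 Y18.50 E2.8737
G1 X4.50 Y18.50 E3.2462
G1 X4.50 Y10.00 E3.6985
G1 X0.00 Y10.00 E3.9380
G1 X0.00 Y0.00 E4.4702

At z = 19.2 mm: the 23.5×10 cube contributes its full rectangle; the cube at (4.5, 4) (footprint 7×14.5) is included at this height; Merging all regions: the regions partially overlap (shared area 42.00 mm²), so overlapping operands fuse into one piece — 1 connected region. The outline is a single polygon with 8 vertices. Extrusion per mm of travel: 0.4 × 0.32 / (π × 0.875²) = 0.053216. Accumulating E over each segment gives final E = 4.4702.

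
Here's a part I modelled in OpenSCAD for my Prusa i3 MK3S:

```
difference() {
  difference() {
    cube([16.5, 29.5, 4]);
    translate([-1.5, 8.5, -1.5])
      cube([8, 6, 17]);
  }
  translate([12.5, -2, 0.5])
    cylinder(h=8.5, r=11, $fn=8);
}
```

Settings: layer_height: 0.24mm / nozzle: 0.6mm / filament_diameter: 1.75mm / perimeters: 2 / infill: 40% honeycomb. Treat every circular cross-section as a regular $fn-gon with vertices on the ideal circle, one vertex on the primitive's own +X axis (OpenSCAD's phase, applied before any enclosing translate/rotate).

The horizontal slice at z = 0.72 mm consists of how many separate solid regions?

1

At z = 0.72 mm: the cube is present — its section is the full 16.5×29.5 rectangle; the cube at (-1.5, 8.5) is present — its section is the full 8×6 rectangle; After the difference (first − rest): starting from the 16.5×29.5 cube, the 8×6 cube at (-1.5, 8.5) partially overlaps it — only the 39.00 mm² overlap (of its 48.00 mm²) is removed, clipping the outline — 1 connected region; the r=11 cylinder at (12.5, -2) gives a regular 8-gon of circumradius 11 (constant along its height); Taking the first minus the rest: starting from that combined region, the r=11 cylinder at (12.5, -2) partially overlaps it — only the 97.07 mm² overlap (of its 342.24 mm²) is removed, clipping the outline — 1 connected region. The result has 1 disconnected region.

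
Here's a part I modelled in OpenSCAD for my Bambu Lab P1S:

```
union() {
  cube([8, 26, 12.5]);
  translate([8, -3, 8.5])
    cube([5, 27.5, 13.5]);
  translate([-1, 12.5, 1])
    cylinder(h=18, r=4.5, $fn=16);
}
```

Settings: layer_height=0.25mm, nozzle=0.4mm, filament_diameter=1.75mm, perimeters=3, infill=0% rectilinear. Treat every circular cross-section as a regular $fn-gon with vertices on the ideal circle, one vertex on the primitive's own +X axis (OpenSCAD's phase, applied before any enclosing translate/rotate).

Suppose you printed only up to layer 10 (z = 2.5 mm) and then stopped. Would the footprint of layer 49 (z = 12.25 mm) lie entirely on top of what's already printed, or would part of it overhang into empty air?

Compare the two slices. At z = 2.5: the 8×26 cube contributes its full rectangle (area 208.00 mm²); the cube at (8, -3) is not intersected at this z (z outside [8.5, 22]); the r=4.5 cylinder at (-1, 12.5) gives a regular 16-gon of circumradius 4.5 (constant along its height) (area = (16/2)·4.500²·sin(360°/16) = 61.99 mm²); Taking the union: the regions partially overlap — summed areas 269.99 mm² minus the doubly-counted overlap 22.20 mm² gives 247.80 mm² — area = 247.80 mm². At z = 12.25: the 8×26 cube contributes its full rectangle (area 208.00 mm²); the cube at (8, -3) (footprint 5×27.5) is included at this height (area 137.50 mm²); the r=4.5 cylinder at (-1, 12.5) gives a regular 16-gon of circumradius 4.5 (constant along its height) (area = (16/2)·4.500²·sin(360°/16) = 61.99 mm²); Taking the union: the regions partially overlap — summed areas 407.49 mm² minus the doubly-counted overlap 22.20 mm² gives 385.30 mm² — area = 385.30 mm². Checking containment: at z = 12.25 the cross-section extends beyond the z = 2.5 cross-section by about 137.50 mm².

part overhangs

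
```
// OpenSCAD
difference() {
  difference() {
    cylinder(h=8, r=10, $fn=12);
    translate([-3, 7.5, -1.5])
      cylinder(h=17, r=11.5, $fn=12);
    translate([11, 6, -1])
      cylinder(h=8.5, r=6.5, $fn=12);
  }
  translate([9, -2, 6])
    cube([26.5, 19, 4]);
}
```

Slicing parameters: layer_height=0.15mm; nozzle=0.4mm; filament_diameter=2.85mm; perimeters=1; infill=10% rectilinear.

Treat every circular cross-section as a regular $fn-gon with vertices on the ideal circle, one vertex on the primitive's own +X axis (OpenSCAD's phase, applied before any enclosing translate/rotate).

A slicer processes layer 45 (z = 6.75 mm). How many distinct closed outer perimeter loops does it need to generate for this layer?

At z = 6.75 mm: the cylinder: section is a regular 12-gon, circumradius r=10; the r=11.5 cylinder at (-3, 7.5) contributes a regular 12-gon of circumradius 11.5; the r=6.5 cylinder at (11, 6) contributes a regular 12-gon of circumradius 6.5; Taking the first minus the rest: starting from the r=10 cylinder, the r=11.5 cylinder at (-3, 7.5) partially overlaps it — only the 179.95 mm² overlap (of its 396.75 mm²) is removed, clipping the outline; the r=6.5 cylinder at (11, 6) partially overlaps it — only the 10.03 mm² overlap (of its 126.75 mm²) is removed, clipping the outline — 1 connected region; the cube at (9, -2) (footprint 26.5×19) is included at this height; Subtracting the remaining from the first: starting from the result so far, the 26.5×19 cube at (9, -2) partially overlaps it — only the 1.37 mm² overlap (of its 503.50 mm²) is removed, clipping the outline — 1 connected region. The result has 1 disconnected region.

1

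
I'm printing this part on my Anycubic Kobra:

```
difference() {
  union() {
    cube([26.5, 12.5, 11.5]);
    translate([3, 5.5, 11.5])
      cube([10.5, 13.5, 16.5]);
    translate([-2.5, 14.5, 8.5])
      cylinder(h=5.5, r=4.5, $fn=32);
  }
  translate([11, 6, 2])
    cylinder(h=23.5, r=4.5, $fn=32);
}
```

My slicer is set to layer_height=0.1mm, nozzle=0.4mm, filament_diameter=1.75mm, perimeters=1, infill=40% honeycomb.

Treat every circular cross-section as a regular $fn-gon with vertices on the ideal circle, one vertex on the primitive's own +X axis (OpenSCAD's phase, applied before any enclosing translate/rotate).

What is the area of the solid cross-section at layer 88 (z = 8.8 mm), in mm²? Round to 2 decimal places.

At z = 8.8 mm: the cube (footprint 26.5×12.5) is included at this height (area 331.25 mm²); the cube at (3, 5.5) does not reach this height (z outside [11.5, 28]); the r=4.5 cylinder at (-2.5, 14.5) gives a regular 32-gon of circumradius 4.5 (constant along its height) (area = (32/2)·4.500²·sin(360°/32) = 63.21 mm²); Combining (union): the regions partially overlap — summed areas 394.46 mm² minus the doubly-counted overlap 1.53 mm² gives 392.92 mm² — area = 392.92 mm²; the r=4.5 cylinder at (11, 6) gives a regular 32-gon of circumradius 4.5 (constant along its height) (area = (32/2)·4.500²·sin(360°/32) = 63.21 mm²); Subtracting the remaining from the first: starting from the result so far (392.92 mm²), the r=4.5 cylinder at (11, 6) lies wholly inside it (removes its full 63.21 mm² and its 28.23 mm outline becomes a hole wall) — area = 329.72 mm². Overall, the cross-section is one region with 1 hole. Net area = 329.72 mm².

329.72 mm²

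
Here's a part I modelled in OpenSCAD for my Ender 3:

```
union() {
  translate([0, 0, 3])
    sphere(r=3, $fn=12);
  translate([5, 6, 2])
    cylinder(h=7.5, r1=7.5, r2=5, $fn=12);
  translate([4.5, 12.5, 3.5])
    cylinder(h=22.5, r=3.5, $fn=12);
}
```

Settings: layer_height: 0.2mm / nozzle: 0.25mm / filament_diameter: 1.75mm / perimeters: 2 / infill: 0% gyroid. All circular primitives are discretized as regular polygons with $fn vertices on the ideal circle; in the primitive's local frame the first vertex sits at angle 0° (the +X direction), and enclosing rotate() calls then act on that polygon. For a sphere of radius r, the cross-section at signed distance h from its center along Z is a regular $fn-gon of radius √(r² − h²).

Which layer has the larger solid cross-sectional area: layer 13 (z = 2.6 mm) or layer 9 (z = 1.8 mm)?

Layer 13 (z = 2.6): the sphere: section is a regular 12-gon, circumradius = √(r²−h²) = √(3²−0.4²) = 2.973 (area = (12/2)·2.973²·sin(360°/12) = 26.52 mm²); the cone at (5, 6): at t=0.080 of its height the radius interpolates to r₁+(r₂−r₁)t = 7.300, giving a regular 12-gon of that circumradius (area = (12/2)·7.300²·sin(360°/12) = 159.87 mm²); the cylinder at (4.5, 12.5) is absent (z outside [3.5, 26]); Combining (union): the regions partially overlap — summed areas 186.39 mm² minus the doubly-counted overlap 8.43 mm² gives 177.96 mm² — area = 177.96 mm². So its area = 177.96 mm². Layer 9 (z = 1.8): the r=3 sphere contributes a regular 12-gon of circumradius √(3²−1.2²) = 2.750 (area = (12/2)·2.750²·sin(360°/12) = 22.68 mm²); the cone at (5, 6) is absent (z outside [2, 9.5]); the cylinder at (4.5, 12.5) does not reach this height (z outside [3.5, 26]); Combining (union): only the r=3 sphere is present, so the union is just that shape — area = 22.68 mm². So its area = 22.68 mm². Layer 13 is larger (177.96 vs 22.68 mm²).

layer 13 (z = 2.6 mm)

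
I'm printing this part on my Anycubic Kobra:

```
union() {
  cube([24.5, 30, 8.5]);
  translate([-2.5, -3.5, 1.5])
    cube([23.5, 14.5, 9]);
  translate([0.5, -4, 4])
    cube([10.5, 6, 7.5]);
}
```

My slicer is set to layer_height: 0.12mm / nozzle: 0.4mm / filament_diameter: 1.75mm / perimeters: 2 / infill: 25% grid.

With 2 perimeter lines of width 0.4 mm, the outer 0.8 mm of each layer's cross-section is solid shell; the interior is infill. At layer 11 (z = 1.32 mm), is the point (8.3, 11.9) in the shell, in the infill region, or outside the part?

infill

At z = 1.32 mm: the cube is present — its section is the full 24.5×30 rectangle; the cube at (-2.5, -3.5) does not reach this height (z outside [1.5, 10.5]); the cube at (0.5, -4) is absent (z outside [4, 11.5]); Merging all regions: only the 24.5×30 cube is present, so the union is just that shape — 1 connected region. Overall, the cross-section is a single solid region. The nearest boundary edge runs (0.00, 30.00)→(0.00, 0.00); distance from the point to it = 8.30 mm. The point is inside the cross-section and 8.30 mm from the nearest boundary — more than the 0.8 mm shell width (2 × 0.4), so it's in the infill interior.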